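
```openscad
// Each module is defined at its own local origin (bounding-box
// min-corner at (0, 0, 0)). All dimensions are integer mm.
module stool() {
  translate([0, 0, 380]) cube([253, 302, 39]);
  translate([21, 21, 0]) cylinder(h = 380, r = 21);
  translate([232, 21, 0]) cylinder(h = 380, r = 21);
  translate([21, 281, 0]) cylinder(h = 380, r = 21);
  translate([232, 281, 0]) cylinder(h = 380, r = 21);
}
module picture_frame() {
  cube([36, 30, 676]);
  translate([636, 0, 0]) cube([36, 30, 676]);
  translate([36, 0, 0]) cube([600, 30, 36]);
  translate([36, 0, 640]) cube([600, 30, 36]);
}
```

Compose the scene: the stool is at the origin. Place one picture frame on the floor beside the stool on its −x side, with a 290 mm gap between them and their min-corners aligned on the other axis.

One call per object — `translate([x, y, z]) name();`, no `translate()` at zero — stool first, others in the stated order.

stool();
translate([-962, 0, 0]) picture_frame();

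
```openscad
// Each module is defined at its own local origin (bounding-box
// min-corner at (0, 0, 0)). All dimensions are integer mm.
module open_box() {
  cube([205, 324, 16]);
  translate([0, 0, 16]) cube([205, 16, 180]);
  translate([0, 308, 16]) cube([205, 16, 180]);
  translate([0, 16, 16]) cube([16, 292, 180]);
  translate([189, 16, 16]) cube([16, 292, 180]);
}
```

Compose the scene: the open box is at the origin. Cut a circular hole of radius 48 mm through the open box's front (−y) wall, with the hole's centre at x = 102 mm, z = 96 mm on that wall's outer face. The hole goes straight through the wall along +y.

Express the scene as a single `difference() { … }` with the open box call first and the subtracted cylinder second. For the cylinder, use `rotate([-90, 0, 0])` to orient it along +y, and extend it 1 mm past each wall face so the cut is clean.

difference() {
  open_box();
  translate([102, -1, 96]) rotate([-90, 0, 0]) cylinder(h = 18, r = 48);
}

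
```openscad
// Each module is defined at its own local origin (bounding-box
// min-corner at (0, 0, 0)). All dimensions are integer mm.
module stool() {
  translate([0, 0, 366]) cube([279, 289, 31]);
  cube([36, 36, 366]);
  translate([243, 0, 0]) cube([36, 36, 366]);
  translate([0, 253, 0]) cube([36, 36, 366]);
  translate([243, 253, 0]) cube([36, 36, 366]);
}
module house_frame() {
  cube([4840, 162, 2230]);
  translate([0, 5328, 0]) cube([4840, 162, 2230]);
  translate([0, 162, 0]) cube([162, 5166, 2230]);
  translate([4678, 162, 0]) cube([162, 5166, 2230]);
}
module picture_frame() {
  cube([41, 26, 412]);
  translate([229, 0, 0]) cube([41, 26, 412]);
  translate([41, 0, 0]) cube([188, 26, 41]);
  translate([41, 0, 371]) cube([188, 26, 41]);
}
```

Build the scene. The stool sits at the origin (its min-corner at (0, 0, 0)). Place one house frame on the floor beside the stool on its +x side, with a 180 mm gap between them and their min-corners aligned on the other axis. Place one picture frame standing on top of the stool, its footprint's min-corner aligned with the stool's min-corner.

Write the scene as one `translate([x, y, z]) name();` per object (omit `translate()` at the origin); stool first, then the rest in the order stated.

stool();
translate([459, 0, 0]) house_frame();
translate([0, 0, 397]) picture_frame();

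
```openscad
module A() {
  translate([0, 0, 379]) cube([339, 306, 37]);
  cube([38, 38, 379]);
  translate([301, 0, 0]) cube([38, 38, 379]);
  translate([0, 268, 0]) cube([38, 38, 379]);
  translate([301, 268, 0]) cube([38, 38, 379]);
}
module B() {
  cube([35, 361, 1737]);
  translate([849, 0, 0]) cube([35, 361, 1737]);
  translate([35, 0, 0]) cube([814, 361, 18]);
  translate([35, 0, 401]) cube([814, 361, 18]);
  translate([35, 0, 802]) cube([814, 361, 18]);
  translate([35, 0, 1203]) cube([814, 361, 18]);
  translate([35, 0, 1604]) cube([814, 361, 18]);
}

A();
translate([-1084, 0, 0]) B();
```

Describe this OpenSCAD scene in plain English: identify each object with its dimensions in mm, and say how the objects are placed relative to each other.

A is a four-legged stool. The seat is 339×306 mm, 37 mm thick, top at z = 416 mm. It stands on four square legs, each 38×38 mm in cross-section, from z = 0 to the seat underside, each flush with a corner of the seat.

B is a bookshelf 884 mm wide overall, 361 mm deep and 1737 mm tall. The two sides are 35 mm thick vertical panels. 5 horizontal shelves of 18 mm thickness span between the inner faces of the sides; the lowest shelf sits on the floor and shelves are stacked with a clear vertical gap of 383 mm between each pair.

The bookshelf is on the floor beside the stool on its −x side.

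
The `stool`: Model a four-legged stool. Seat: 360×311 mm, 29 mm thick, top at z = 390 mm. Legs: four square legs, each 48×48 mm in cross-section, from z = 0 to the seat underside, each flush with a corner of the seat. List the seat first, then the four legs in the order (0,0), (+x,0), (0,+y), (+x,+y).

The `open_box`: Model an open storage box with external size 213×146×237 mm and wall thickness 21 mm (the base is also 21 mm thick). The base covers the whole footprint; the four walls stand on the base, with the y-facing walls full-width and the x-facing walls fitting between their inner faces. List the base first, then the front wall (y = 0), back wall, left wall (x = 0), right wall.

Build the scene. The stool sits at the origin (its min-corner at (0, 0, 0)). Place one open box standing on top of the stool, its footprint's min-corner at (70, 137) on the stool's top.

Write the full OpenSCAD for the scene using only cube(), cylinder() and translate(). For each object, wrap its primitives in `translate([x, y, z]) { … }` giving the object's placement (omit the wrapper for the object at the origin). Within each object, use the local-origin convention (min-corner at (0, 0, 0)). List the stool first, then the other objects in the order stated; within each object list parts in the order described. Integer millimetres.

translate([0, 0, 361]) cube([360, 311, 29]);
cube([48, 48, 361]);
translate([312, 0, 0]) cube([48, 48, 361]);
translate([0, 263, 0]) cube([48, 48, 361]);
translate([312, 263, 0]) cube([48, 48, 361]);
translate([70, 137, 390]) {
  cube([213, 146, 21]);
  translate([0, 0, 21]) cube([213, 21, 216]);
  translate([0, 125, 21]) cube([213, 21, 216]);
  translate([0, 21, 21]) cube([21, 104, 216]);
  translate([192, 21, 21]) cube([21, 104, 216]);
}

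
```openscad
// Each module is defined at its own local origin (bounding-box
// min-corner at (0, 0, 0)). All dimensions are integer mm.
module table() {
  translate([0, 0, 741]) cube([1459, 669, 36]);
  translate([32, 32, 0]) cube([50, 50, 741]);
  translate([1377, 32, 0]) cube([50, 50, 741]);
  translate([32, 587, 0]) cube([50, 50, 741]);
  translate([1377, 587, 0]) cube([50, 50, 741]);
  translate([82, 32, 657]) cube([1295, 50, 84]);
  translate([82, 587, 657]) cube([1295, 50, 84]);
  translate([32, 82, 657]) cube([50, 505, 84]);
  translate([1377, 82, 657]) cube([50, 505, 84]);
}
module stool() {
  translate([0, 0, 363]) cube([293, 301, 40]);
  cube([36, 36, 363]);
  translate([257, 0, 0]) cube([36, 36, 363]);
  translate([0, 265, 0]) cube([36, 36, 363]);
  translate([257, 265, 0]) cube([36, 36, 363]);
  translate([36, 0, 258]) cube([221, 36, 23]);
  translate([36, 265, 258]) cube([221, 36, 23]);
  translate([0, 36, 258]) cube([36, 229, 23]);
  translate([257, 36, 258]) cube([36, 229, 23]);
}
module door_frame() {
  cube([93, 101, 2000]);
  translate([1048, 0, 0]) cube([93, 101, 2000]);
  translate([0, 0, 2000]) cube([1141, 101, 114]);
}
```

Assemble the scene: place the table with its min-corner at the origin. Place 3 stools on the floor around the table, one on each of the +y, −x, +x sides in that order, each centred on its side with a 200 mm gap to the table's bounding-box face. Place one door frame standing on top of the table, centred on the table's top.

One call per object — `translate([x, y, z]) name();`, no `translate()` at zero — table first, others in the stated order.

table();
translate([583, 869, 0]) stool();
translate([-493, 184, 0]) stool();
translate([1659, 184, 0]) stool();
translate([159, 284, 777]) door_frame();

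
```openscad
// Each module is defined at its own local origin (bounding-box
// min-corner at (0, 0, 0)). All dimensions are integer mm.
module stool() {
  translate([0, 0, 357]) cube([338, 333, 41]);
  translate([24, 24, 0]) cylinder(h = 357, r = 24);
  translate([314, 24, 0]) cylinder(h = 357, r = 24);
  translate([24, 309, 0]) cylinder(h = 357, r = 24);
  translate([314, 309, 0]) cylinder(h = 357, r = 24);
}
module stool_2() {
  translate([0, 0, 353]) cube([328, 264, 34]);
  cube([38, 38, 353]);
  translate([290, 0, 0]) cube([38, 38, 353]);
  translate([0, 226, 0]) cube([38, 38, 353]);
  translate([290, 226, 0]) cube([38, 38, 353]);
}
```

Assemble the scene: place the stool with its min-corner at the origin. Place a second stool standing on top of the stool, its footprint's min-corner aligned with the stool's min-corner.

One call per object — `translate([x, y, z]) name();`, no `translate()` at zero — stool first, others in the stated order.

stool();
translate([0, 0, 398]) stool_2();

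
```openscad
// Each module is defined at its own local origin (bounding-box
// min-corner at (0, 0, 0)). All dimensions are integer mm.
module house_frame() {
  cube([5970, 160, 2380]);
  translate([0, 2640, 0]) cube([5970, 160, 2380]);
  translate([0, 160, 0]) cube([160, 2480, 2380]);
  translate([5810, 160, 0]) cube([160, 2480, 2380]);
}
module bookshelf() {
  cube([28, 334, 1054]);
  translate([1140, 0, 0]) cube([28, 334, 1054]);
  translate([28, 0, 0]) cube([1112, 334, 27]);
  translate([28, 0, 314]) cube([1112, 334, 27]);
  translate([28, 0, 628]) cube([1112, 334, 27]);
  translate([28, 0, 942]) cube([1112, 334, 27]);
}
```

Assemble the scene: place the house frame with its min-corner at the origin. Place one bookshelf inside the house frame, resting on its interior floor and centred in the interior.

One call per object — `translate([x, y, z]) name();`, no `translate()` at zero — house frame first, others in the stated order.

house_frame();
translate([2401, 1233, 0]) bookshelf();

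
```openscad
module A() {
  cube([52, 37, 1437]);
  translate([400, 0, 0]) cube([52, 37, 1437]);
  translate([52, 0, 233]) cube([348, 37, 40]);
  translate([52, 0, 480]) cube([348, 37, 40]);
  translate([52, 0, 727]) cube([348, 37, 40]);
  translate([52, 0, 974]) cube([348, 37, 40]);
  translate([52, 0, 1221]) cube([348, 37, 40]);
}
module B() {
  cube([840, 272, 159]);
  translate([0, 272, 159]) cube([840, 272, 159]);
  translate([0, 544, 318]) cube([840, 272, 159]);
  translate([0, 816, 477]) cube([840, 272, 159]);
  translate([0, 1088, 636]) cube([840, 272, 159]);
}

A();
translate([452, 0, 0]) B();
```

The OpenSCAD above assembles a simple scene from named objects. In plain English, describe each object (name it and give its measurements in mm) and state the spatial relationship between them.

A is a straight ladder. Two 52×37 mm vertical rails, 1437 mm tall, stand 452 mm apart (outside-to-outside) with their front faces coplanar on the −y side. 5 rungs, each 37 mm deep and 40 mm tall, span between the inner faces of the rails, front faces flush with the rails. The lowest rung's underside is at z = 233 mm and rungs are spaced 247 mm apart (underside to underside).

B is a run of 5 identical solid stair steps. Each tread is 840×272 mm and each step block is 159 mm high. Step 1 rests on the floor; step k is offset from step 1 by (k−1)×272 mm in y and (k−1)×159 mm in z.

The staircase is against the ladder's +x side, with their −y faces flush.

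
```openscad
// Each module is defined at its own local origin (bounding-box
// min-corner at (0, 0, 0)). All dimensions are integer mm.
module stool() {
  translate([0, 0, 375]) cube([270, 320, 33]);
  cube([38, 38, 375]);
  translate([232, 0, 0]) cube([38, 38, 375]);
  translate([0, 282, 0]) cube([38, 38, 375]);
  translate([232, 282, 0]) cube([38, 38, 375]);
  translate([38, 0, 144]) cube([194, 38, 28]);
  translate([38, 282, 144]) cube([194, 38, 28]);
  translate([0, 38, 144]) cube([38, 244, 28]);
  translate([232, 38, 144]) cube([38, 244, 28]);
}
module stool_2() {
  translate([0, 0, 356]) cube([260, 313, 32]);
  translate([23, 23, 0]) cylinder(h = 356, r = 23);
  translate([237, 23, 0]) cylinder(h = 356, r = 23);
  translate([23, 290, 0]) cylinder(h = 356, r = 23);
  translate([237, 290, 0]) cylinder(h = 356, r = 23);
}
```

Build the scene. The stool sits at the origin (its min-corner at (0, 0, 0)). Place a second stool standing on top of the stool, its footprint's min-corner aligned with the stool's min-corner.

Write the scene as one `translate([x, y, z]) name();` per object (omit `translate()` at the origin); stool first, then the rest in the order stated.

stool();
translate([0, 0, 408]) stool_2();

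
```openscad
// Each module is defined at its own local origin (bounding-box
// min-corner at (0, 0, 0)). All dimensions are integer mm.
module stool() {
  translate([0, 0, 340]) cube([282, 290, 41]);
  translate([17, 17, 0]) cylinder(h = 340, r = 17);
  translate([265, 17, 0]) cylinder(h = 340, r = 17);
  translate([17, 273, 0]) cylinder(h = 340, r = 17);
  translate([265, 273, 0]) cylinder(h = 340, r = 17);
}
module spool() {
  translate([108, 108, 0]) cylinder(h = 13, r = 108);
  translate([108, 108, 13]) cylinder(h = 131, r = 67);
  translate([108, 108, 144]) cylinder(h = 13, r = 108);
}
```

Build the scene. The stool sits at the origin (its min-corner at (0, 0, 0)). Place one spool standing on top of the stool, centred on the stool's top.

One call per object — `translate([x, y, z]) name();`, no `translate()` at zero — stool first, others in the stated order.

stool();
translate([33, 37, 381]) spool();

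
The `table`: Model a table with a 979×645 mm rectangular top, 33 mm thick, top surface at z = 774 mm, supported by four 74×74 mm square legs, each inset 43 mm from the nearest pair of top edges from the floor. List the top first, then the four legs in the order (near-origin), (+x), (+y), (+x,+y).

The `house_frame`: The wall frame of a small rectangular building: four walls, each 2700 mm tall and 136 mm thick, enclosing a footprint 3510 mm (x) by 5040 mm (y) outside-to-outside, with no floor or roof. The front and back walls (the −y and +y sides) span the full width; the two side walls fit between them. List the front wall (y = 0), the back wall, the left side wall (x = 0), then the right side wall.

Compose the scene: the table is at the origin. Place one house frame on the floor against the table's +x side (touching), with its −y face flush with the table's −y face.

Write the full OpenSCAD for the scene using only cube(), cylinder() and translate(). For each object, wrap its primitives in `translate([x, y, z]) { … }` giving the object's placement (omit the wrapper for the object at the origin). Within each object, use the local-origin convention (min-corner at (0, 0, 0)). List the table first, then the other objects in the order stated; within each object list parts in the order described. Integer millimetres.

translate([0, 0, 741]) cube([979, 645, 33]);
translate([43, 43, 0]) cube([74, 74, 741]);
translate([862, 43, 0]) cube([74, 74, 741]);
translate([43, 528, 0]) cube([74, 74, 741]);
translate([862, 528, 0]) cube([74, 74, 741]);
translate([979, 0, 0]) {
  cube([3510, 136, 2700]);
  translate([0, 4904, 0]) cube([3510, 136, 2700]);
  translate([0, 136, 0]) cube([136, 4768, 2700]);
  translate([3374, 136, 0]) cube([136, 4768, 2700]);
}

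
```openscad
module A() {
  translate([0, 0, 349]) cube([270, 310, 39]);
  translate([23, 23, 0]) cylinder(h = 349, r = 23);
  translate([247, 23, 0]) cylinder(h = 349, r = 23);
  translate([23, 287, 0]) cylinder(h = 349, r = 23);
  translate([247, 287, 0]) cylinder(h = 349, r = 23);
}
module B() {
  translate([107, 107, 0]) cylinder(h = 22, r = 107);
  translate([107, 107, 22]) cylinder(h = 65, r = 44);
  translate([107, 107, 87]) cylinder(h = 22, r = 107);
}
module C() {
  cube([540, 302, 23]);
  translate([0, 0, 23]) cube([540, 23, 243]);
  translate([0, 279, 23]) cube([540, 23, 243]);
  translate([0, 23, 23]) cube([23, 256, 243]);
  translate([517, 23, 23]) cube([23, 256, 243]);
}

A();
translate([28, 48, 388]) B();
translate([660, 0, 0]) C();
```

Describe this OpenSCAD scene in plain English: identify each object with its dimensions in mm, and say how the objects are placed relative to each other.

A is a simple wooden stool: a rectangular seat 270 mm (x) by 310 mm (y), 39 mm thick, top face at z = 388 mm, on four round legs, each 46 mm in diameter. The legs rest on z = 0, each leg's axis is inset half a diameter from the nearest pair of seat edges (so the leg's bounding box is flush with the corner).

B is a spool: two coaxial disc flanges of radius 107 mm and thickness 22 mm, joined by a core cylinder of radius 44 mm and height 65 mm. The lower flange rests on z = 0 and the three cylinders share a vertical axis.

C is an open-topped rectangular box: outside dimensions 540×302×266 mm, with a uniform wall and base thickness of 23 mm. The base is a full 540×302 slab on the floor; four walls sit on top of the base. The front and back walls (the −y and +y sides) span the full width; the two side walls fit between them.

The spool is on top of the stool, centred. The open box is on the floor beside the stool on its +x side.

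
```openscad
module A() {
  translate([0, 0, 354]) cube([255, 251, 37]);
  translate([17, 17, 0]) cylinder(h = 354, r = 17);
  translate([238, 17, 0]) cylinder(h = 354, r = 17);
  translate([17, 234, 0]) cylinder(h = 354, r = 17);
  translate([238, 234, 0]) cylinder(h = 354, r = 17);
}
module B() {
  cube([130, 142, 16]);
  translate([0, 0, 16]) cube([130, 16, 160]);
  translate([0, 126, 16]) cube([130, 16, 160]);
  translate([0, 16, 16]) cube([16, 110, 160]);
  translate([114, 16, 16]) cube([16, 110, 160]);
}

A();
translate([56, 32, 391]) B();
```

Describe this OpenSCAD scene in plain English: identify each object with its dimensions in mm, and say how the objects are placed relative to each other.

A is a four-legged stool. The seat is 255×251 mm, 37 mm thick, top at z = 391 mm. It stands on four round legs, each 34 mm in diameter, from z = 0 to the seat underside, each leg's axis is inset half a diameter from the nearest pair of seat edges (so the leg's bounding box is flush with the corner).

B is an open-topped rectangular box: outside dimensions 130×142×176 mm, with a uniform wall and base thickness of 16 mm. The base is a full 130×142 slab on the floor; four walls sit on top of the base. The front and back walls (the −y and +y sides) span the full width; the two side walls fit between them.

The open box is on top of the stool.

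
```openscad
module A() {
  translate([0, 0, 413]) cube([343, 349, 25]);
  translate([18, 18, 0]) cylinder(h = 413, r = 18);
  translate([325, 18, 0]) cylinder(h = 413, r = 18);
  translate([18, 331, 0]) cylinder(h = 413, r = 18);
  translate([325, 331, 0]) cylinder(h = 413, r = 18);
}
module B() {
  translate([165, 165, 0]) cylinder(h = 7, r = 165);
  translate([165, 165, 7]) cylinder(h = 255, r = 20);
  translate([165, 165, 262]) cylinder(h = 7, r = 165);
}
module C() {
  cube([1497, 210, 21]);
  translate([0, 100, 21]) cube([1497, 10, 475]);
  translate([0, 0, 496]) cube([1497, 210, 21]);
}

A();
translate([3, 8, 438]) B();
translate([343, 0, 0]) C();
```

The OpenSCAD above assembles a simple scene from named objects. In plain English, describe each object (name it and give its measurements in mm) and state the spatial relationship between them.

A is a four-legged stool. The seat is a 343×349×25 mm slab whose top surface is at z = 438 mm; four round legs, each 36 mm in diameter, run from the floor (z = 0) to the underside of the seat, each leg's axis is inset half a diameter from the nearest pair of seat edges (so the leg's bounding box is flush with the corner).

B is a spool: two coaxial disc flanges of radius 165 mm and thickness 7 mm, joined by a core cylinder of radius 20 mm and height 255 mm. The lower flange rests on z = 0 and the three cylinders share a vertical axis.

C is an I-beam lying along x, 1497 mm long. Overall section height 517 mm. Two flanges 210 mm wide (y) and 21 mm thick, one on the floor and one at the top; a web 10 mm thick runs between them, centred on the flange width.

The spool is on top of the stool. The I-beam is against the stool's +x side, with their −y faces flush.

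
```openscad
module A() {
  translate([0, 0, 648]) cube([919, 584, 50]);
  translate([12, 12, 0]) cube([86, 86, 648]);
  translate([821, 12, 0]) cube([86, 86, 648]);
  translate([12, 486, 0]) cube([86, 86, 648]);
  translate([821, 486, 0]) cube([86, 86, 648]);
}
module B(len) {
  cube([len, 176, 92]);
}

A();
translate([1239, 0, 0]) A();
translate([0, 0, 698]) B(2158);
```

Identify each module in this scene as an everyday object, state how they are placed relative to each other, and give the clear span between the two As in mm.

A is a table. B is a beam. A beam spans the tops of two tables. The clear span between the two tables is 320 mm.

Second table starts at x = 1239; first ends at x = 919; clear span = 1239 − 919 = 320 mm.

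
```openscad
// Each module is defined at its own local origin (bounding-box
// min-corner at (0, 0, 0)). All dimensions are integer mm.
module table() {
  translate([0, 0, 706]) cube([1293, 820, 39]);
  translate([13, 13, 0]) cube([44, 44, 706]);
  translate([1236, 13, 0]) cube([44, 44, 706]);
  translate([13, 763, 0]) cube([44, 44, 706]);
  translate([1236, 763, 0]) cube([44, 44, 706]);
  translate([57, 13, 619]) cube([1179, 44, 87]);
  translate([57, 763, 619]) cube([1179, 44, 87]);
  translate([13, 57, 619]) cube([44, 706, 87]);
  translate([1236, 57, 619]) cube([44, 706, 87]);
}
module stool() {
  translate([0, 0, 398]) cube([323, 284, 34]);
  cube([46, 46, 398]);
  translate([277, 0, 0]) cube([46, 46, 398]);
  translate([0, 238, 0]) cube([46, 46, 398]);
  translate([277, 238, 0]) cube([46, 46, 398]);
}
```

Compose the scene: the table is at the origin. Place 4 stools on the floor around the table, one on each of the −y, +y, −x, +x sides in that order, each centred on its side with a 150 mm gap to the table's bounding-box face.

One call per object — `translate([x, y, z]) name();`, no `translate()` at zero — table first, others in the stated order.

table();
translate([485, -434, 0]) stool();
translate([485, 970, 0]) stool();
translate([-473, 268, 0]) stool();
translate([1443, 268, 0]) stool();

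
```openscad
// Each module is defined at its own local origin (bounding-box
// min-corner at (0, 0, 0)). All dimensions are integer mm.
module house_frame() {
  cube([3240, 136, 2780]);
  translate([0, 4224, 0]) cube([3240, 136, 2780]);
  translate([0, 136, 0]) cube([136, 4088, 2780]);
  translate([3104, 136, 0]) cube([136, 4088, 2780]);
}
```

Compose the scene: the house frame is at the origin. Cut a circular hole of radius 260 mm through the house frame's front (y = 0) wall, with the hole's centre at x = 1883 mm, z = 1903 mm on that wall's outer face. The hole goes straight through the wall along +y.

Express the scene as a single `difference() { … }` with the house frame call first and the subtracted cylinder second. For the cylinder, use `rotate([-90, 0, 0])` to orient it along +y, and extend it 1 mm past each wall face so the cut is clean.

difference() {
  house_frame();
  translate([1883, -1, 1903]) rotate([-90, 0, 0]) cylinder(h = 138, r = 260);
}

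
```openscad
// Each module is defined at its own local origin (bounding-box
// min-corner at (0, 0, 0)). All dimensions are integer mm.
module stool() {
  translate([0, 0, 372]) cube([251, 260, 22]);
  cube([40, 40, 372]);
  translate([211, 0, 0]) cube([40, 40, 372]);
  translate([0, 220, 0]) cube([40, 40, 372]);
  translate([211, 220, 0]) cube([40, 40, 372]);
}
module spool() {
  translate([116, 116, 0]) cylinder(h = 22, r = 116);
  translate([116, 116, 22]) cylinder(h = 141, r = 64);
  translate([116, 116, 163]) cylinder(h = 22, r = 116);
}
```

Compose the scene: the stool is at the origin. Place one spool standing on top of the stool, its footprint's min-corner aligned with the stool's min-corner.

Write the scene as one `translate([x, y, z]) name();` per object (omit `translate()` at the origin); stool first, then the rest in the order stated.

stool();
translate([0, 0, 394]) spool();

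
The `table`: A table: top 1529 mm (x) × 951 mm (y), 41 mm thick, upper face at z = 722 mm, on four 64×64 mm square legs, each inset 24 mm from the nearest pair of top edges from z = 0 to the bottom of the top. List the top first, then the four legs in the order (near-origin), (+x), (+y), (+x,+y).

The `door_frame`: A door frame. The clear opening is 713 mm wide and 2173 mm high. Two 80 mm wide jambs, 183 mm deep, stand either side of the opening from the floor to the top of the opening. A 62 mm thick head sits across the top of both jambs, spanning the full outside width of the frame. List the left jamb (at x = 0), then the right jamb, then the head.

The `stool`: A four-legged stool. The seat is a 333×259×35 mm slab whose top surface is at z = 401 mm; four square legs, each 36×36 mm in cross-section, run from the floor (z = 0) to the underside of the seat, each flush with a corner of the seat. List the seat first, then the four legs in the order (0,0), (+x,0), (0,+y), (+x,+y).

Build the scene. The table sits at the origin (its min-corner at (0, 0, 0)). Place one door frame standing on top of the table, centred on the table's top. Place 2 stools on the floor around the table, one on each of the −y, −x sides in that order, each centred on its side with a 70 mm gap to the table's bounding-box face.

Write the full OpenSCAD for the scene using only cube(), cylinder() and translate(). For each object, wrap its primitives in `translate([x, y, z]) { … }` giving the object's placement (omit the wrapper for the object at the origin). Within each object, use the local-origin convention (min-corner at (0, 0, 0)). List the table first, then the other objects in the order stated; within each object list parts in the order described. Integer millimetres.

translate([0, 0, 681]) cube([1529, 951, 41]);
translate([24, 24, 0]) cube([64, 64, 681]);
translate([1441, 24, 0]) cube([64, 64, 681]);
translate([24, 863, 0]) cube([64, 64, 681]);
translate([1441, 863, 0]) cube([64, 64, 681]);
translate([328, 384, 722]) {
  cube([80, 183, 2173]);
  translate([793, 0, 0]) cube([80, 183, 2173]);
  translate([0, 0, 2173]) cube([873, 183, 62]);
}
translate([598, -329, 0]) {
  translate([0, 0, 366]) cube([333, 259, 35]);
  cube([36, 36, 366]);
  translate([297, 0, 0]) cube([36, 36, 366]);
  translate([0, 223, 0]) cube([36, 36, 366]);
  translate([297, 223, 0]) cube([36, 36, 366]);
}
translate([-403, 346, 0]) {
  translate([0, 0, 366]) cube([333, 259, 35]);
  cube([36, 36, 366]);
  translate([297, 0, 0]) cube([36, 36, 366]);
  translate([0, 223, 0]) cube([36, 36, 366]);
  translate([297, 223, 0]) cube([36, 36, 366]);
}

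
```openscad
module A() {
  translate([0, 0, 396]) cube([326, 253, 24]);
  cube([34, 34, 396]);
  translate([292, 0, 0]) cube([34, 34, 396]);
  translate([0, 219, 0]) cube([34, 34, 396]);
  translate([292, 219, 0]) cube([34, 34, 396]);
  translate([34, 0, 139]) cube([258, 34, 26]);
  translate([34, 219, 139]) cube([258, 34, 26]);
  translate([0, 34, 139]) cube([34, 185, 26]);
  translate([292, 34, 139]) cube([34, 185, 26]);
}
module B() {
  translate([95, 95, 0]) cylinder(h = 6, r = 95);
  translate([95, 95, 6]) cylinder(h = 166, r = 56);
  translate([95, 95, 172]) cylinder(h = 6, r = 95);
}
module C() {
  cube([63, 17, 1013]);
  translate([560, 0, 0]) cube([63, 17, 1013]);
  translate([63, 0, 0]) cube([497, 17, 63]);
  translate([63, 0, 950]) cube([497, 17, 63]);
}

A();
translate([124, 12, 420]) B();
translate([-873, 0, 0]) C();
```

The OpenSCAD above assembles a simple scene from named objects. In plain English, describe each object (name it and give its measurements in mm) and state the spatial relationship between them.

A is a four-legged stool. The seat is 326×253 mm, 24 mm thick, top at z = 420 mm. It stands on four square legs, each 34×34 mm in cross-section, from z = 0 to the seat underside, each flush with a corner of the seat. Four stretchers, 34 mm wide and 26 mm tall, connect adjacent legs with their undersides at z = 139 mm, each running between the inner faces of the legs it joins and aligned with the legs' outer faces on the other axis.

B is a spool: two coaxial disc flanges of radius 95 mm and thickness 6 mm, joined by a core cylinder of radius 56 mm and height 166 mm. The lower flange rests on z = 0 and the three cylinders share a vertical axis.

C is a picture frame with a 497×887 mm rectangular opening (x by z) and a uniform 63 mm border on every side. Frame depth is 17 mm along y. It is built from two vertical stiles running the full outside height and two horizontal rails spanning the gap between the stiles.

The spool is on top of the stool. The picture frame is on the floor beside the stool on its −x side.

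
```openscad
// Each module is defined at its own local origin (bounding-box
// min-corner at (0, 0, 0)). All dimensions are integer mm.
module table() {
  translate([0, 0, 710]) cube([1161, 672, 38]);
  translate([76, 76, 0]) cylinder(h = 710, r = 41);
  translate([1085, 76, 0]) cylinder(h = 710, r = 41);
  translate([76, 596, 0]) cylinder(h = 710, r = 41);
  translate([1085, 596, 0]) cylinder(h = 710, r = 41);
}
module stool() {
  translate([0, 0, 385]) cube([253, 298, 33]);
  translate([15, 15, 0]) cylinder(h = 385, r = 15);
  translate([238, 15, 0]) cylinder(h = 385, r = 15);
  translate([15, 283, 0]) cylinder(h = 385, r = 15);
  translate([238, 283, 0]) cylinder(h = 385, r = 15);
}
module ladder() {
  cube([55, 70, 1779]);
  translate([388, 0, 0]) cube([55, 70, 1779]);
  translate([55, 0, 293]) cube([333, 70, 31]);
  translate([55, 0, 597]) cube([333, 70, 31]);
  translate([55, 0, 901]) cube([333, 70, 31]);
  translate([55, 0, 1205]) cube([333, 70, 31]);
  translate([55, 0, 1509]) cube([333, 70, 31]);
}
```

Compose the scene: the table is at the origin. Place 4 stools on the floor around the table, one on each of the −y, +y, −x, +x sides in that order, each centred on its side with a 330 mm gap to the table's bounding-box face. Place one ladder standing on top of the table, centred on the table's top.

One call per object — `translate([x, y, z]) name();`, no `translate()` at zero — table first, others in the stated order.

table();
translate([454, -628, 0]) stool();
translate([454, 1002, 0]) stool();
translate([-583, 187, 0]) stool();
translate([1491, 187, 0]) stool();
translate([359, 301, 748]) ladder();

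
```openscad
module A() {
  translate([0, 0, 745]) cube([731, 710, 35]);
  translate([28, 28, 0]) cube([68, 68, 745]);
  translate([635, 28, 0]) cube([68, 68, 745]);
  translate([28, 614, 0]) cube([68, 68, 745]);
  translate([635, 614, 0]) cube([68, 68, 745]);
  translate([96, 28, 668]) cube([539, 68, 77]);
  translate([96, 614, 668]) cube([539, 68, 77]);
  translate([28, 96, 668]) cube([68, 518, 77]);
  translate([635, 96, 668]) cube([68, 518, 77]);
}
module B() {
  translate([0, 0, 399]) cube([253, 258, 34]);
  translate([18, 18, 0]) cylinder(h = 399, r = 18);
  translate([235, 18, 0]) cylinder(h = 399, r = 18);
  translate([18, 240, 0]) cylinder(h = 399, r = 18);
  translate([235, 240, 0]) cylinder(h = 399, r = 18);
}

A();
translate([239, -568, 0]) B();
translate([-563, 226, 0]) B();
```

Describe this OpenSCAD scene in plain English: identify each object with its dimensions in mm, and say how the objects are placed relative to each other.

A is a rectangular dining table. The top is 731×710×35 mm with its upper surface at z = 780 mm. It stands on four 68×68 mm square legs, each inset 28 mm from the nearest pair of top edges, running from the floor to the underside of the top. Four apron rails, 68 mm thick and 77 mm tall, run between adjacent legs with their top edges flush with the underside of the top and their outer faces flush with the legs' outer faces.

B is a simple wooden stool: a rectangular seat 253 mm (x) by 258 mm (y), 34 mm thick, top face at z = 433 mm, on four round legs, each 36 mm in diameter. The legs rest on z = 0, each leg's axis is inset half a diameter from the nearest pair of seat edges (so the leg's bounding box is flush with the corner).

Two stools sit around the table at the −y, −x sides.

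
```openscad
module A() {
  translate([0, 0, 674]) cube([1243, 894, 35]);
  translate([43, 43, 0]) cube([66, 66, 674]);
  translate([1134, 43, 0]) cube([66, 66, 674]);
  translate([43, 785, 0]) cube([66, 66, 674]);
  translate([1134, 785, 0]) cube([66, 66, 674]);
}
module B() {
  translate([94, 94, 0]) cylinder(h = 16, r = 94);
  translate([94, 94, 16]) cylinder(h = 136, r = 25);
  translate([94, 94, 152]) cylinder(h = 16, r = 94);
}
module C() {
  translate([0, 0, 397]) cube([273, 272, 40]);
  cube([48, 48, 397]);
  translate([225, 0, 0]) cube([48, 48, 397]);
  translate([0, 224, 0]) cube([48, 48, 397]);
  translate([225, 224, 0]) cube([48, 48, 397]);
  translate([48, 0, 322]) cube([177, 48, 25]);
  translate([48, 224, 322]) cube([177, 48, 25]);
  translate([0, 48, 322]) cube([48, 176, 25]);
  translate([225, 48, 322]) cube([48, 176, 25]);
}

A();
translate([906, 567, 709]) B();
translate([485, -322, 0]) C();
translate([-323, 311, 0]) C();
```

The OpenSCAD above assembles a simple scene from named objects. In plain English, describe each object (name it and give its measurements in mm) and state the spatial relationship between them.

A is a table: top 1243 mm (x) × 894 mm (y), 35 mm thick, upper face at z = 709 mm, on four 66×66 mm square legs, each inset 43 mm from the nearest pair of top edges, running from z = 0 to the bottom of the top.

B is a spool: two coaxial disc flanges of radius 94 mm and thickness 16 mm, joined by a core cylinder of radius 25 mm and height 136 mm. The lower flange rests on z = 0 and the three cylinders share a vertical axis.

C is a simple wooden stool: a rectangular seat 273 mm (x) by 272 mm (y), 40 mm thick, top face at z = 437 mm, on four square legs, each 48×48 mm in cross-section. The legs rest on z = 0, each flush with a corner of the seat. Four stretchers, 48 mm wide and 25 mm tall, connect adjacent legs with their undersides at z = 322 mm, each running between the inner faces of the legs it joins and aligned with the legs' outer faces on the other axis.

The spool is on top of the table. Two stools sit around the table at the −y, −x sides.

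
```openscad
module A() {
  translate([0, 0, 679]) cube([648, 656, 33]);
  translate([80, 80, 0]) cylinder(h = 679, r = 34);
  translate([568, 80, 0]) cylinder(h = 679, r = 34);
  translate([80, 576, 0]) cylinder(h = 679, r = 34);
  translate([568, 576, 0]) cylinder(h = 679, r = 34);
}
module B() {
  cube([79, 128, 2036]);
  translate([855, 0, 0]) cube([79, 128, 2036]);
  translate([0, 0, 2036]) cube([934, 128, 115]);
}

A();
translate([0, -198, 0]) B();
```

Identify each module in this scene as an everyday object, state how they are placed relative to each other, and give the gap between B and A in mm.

The door frame's nearest face is 70 mm from the table's −y face.

A is a table. B is a door frame. The door frame is on the floor beside the table on its −y side. The gap between the door frame and the table is 70 mm.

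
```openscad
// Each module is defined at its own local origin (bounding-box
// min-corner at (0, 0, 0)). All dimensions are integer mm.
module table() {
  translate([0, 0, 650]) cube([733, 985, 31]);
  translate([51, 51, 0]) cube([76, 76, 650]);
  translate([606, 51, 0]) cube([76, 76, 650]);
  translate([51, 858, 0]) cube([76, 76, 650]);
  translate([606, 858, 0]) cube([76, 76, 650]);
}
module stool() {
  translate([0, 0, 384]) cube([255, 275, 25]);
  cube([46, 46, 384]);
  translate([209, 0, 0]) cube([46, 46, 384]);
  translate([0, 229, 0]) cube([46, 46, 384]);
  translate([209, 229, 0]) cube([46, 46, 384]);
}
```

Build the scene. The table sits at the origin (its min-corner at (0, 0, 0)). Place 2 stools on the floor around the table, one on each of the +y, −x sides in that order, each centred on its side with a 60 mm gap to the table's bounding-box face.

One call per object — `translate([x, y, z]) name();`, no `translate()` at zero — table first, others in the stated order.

table();
translate([239, 1045, 0]) stool();
translate([-315, 355, 0]) stool();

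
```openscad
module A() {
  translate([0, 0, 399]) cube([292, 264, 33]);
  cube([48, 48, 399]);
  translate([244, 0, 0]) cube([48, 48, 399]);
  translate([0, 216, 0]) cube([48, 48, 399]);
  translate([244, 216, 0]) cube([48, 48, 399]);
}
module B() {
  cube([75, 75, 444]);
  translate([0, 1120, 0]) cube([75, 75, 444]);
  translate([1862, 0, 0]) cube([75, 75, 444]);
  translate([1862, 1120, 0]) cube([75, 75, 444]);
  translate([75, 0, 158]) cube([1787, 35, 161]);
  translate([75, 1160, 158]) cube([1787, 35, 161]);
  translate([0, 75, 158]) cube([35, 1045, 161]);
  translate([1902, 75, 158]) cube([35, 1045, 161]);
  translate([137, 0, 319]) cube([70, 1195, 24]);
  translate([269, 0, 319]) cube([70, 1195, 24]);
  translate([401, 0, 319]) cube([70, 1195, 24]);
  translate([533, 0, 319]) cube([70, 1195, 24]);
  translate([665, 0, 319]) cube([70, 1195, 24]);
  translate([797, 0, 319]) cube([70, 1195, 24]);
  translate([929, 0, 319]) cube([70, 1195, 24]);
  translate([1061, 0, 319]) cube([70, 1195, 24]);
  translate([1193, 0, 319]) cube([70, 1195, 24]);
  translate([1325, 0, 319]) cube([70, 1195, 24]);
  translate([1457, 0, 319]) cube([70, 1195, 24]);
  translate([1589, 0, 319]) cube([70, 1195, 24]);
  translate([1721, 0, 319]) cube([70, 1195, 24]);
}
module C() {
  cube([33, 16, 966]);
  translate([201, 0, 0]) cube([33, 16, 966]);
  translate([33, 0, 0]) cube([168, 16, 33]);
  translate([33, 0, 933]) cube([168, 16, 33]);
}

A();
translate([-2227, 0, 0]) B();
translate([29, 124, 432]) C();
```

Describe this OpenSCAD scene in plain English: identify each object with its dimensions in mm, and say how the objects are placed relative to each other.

A is a simple wooden stool: a rectangular seat 292 mm (x) by 264 mm (y), 33 mm thick, top face at z = 432 mm, on four square legs, each 48×48 mm in cross-section. The legs rest on z = 0, each flush with a corner of the seat.

B is a bed frame 1937 mm long (x) by 1195 mm wide (y). Four 75×75 mm corner posts, 444 mm tall, at the corners of the footprint. Four rails of 35 mm thickness and 161 mm height run between adjacent posts with their undersides at z = 158 mm, their outer faces flush with the outside of the frame (the two x-running rails run between the posts' inner faces; the two y-running rails run between the posts' inner faces). 13 slats, each 70 mm wide (x) and 24 mm thick, lie across the top of the two x-running rails, running the full 1195 mm width of the frame in y; the slats are evenly spaced along x between the inner faces of the end posts with equal gaps (rounded down to the nearest mm) at the −x end and between each pair — any rounding remainder accumulates at the +x end.

C is a picture frame with a 168×900 mm rectangular opening (x by z) and a uniform 33 mm border on every side. Frame depth is 16 mm along y. It is built from two vertical stiles running the full outside height and two horizontal rails spanning the gap between the stiles.

The bed frame is on the floor beside the stool on its −x side. The picture frame is on top of the stool, centred.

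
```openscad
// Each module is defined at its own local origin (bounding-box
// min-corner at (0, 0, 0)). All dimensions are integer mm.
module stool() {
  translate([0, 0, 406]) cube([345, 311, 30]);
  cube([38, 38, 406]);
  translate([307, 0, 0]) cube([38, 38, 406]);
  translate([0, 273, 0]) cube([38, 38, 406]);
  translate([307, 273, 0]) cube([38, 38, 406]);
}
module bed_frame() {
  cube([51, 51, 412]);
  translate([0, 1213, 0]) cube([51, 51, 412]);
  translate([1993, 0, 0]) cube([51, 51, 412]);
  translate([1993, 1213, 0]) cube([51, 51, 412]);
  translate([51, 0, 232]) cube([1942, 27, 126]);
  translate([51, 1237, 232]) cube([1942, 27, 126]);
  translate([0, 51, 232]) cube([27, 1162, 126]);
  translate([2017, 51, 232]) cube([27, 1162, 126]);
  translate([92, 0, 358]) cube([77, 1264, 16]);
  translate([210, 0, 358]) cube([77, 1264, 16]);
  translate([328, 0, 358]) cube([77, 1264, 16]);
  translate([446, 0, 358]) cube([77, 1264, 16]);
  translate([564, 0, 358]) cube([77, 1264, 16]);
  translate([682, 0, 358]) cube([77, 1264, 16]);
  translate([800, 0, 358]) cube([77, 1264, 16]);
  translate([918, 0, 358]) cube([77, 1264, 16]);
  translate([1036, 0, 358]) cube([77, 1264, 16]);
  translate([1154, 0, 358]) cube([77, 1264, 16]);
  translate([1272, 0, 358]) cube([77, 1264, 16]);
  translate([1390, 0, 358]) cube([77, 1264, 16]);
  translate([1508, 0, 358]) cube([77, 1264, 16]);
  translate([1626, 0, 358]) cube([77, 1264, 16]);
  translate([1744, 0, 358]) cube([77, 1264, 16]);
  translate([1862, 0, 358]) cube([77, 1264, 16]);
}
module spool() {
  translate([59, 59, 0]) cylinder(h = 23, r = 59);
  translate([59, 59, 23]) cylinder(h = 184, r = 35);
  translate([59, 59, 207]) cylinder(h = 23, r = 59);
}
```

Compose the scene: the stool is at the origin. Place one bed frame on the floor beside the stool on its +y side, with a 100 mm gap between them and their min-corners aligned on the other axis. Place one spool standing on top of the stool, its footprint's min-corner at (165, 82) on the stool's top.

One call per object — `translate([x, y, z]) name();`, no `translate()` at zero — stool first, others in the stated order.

stool();
translate([0, 411, 0]) bed_frame();
translate([165, 82, 436]) spool();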